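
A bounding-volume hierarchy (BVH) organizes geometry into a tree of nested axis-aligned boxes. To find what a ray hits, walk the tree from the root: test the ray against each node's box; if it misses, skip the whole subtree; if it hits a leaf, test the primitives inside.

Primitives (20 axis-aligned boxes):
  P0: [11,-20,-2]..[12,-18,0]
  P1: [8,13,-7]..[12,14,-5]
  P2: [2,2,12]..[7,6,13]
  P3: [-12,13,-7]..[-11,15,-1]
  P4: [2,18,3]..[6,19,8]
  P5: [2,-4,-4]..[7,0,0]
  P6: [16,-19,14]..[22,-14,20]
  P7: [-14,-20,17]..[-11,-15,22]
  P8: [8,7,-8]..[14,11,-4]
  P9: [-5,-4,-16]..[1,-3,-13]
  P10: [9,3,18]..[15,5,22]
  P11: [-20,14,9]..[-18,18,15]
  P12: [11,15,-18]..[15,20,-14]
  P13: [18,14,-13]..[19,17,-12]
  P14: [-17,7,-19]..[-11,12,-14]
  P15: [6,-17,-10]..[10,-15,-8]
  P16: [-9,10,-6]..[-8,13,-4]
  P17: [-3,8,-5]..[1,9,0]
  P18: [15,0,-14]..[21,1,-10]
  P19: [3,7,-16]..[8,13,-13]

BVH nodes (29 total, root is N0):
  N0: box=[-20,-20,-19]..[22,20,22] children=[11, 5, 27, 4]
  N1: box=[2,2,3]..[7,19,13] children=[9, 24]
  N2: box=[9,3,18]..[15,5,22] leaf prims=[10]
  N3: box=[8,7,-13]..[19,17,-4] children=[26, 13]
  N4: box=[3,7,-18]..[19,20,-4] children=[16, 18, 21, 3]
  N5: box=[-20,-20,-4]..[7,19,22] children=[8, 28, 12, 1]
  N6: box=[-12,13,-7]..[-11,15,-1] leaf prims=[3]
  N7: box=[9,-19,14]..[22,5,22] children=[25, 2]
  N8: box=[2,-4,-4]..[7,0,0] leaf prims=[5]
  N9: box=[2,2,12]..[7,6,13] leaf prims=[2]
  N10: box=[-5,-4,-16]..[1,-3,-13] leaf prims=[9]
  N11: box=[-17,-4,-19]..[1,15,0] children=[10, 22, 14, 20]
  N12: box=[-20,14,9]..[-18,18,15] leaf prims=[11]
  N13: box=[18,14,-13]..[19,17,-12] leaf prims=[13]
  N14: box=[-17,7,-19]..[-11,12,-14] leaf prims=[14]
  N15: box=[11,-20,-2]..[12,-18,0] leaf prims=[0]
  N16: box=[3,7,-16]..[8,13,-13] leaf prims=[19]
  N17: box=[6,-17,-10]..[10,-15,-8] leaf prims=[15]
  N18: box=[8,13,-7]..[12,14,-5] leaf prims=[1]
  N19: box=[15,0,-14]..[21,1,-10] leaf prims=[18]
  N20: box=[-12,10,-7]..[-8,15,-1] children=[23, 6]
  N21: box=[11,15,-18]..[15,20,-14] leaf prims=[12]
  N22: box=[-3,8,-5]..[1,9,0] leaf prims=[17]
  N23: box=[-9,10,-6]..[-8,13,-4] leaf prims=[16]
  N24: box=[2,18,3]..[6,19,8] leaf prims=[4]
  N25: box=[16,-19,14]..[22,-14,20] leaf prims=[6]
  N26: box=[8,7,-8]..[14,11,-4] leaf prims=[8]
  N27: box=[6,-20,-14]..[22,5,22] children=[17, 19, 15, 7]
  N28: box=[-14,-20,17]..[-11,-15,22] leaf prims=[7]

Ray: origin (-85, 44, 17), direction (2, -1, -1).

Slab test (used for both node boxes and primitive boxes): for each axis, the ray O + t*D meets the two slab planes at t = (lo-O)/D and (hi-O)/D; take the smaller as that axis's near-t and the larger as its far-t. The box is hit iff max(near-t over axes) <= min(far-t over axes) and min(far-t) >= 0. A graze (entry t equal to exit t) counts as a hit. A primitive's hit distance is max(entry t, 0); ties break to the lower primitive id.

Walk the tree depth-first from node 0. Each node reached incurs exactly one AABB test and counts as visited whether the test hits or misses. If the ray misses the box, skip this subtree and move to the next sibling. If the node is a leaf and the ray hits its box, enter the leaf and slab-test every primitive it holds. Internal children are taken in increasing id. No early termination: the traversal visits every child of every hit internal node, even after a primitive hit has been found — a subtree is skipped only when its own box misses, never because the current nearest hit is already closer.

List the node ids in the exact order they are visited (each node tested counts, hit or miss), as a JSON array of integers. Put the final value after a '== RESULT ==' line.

Walk:
N0 x:[65/2,107/2] y:[24,64] z:[-5,36] -> hit [65/2,36], descend [4, 5, 11, 27]
  N4 x:[44,52] y:[24,37] z:[21,35] -> miss, prune
  N5 x:[65/2,46] y:[25,64] z:[-5,21] -> miss, prune
  N11 x:[34,43] y:[29,48] z:[17,36] -> hit [34,36], descend [10, 14, 20, 22]
    N10 x:[40,43] y:[47,48] z:[30,33] -> miss, prune
    N14 x:[34,37] y:[32,37] z:[31,36] -> hit [34,36] leaf, test {P14@t=34}
    N20 x:[73/2,77/2] y:[29,34] z:[18,24] -> miss, prune
    N22 x:[41,43] y:[35,36] z:[17,22] -> miss, prune
  N27 x:[91/2,107/2] y:[39,64] z:[-5,31] -> miss, prune

9 AABB tests over nodes [0, 4, 5, 11, 10, 14, 20, 22, 27]; 1 leaf entered; closest P14.

== RESULT ==
[0, 4, 5, 11, 10, 14, 20, 22, 27]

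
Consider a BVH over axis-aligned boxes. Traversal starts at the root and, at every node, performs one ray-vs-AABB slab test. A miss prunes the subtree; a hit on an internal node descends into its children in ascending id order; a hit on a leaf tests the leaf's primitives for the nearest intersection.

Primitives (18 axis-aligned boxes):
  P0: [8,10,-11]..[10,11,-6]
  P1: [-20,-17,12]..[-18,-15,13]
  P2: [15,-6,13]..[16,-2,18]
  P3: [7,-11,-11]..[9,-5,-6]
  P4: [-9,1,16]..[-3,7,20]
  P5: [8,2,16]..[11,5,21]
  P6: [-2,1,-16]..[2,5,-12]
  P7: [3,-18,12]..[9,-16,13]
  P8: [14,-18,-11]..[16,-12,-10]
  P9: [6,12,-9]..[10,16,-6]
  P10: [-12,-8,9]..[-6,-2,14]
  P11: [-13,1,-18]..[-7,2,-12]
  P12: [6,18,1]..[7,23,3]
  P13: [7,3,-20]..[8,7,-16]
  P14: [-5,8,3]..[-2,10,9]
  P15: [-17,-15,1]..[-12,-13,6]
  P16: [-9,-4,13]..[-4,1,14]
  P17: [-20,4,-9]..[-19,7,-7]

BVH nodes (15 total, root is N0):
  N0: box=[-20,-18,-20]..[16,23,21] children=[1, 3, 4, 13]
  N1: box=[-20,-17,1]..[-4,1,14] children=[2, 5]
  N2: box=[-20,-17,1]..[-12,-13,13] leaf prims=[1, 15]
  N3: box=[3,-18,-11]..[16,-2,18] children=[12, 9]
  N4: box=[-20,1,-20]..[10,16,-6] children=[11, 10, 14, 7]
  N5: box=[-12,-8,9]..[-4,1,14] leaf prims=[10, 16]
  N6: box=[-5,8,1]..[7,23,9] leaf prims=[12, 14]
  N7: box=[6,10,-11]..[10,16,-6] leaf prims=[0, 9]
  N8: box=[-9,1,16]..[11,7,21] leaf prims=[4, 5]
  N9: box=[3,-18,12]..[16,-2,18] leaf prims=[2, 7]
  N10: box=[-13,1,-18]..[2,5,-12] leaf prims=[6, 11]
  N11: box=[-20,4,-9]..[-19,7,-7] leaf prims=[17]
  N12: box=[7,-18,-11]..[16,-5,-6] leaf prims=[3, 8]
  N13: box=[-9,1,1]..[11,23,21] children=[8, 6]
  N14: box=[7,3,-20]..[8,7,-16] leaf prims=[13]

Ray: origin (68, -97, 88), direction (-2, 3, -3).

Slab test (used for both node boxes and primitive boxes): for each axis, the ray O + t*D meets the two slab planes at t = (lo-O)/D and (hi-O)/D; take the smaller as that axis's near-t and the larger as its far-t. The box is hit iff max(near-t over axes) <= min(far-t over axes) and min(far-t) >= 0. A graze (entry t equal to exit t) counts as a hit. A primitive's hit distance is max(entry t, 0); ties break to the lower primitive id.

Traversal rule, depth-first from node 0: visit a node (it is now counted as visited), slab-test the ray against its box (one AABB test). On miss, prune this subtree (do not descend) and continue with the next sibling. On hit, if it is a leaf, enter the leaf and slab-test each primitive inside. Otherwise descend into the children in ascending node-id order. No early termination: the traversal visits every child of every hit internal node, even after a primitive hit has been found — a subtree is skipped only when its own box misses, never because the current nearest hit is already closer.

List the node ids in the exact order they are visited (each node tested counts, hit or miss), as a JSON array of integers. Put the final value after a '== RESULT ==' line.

Walk:
N0 x:[26,44] y:[79/3,40] z:[67/3,36] -> hit [79/3,36], descend [1, 3, 4, 13]
  N1 x:[36,44] y:[80/3,98/3] z:[74/3,29] -> miss, prune
  N3 x:[26,65/2] y:[79/3,95/3] z:[70/3,33] -> hit [79/3,95/3], descend [9, 12]
    N9 x:[26,65/2] y:[79/3,95/3] z:[70/3,76/3] -> miss, prune
    N12 x:[26,61/2] y:[79/3,92/3] z:[94/3,33] -> miss, prune
  N4 x:[29,44] y:[98/3,113/3] z:[94/3,36] -> hit [98/3,36], descend [7, 10, 11, 14]
    N7 x:[29,31] y:[107/3,113/3] z:[94/3,33] -> miss, prune
    N10 x:[33,81/2] y:[98/3,34] z:[100/3,106/3] -> hit [100/3,34] leaf, test {P6@t=100/3, P11(miss)}
    N11 x:[87/2,44] y:[101/3,104/3] z:[95/3,97/3] -> miss, prune
    N14 x:[30,61/2] y:[100/3,104/3] z:[104/3,36] -> miss, prune
  N13 x:[57/2,77/2] y:[98/3,40] z:[67/3,29] -> miss, prune

Visited [0, 1, 3, 9, 12, 4, 7, 10, 11, 14, 13]. Tests: 11 box, 1 leaf. Nearest: P6.

== RESULT ==
[0, 1, 3, 9, 12, 4, 7, 10, 11, 14, 13]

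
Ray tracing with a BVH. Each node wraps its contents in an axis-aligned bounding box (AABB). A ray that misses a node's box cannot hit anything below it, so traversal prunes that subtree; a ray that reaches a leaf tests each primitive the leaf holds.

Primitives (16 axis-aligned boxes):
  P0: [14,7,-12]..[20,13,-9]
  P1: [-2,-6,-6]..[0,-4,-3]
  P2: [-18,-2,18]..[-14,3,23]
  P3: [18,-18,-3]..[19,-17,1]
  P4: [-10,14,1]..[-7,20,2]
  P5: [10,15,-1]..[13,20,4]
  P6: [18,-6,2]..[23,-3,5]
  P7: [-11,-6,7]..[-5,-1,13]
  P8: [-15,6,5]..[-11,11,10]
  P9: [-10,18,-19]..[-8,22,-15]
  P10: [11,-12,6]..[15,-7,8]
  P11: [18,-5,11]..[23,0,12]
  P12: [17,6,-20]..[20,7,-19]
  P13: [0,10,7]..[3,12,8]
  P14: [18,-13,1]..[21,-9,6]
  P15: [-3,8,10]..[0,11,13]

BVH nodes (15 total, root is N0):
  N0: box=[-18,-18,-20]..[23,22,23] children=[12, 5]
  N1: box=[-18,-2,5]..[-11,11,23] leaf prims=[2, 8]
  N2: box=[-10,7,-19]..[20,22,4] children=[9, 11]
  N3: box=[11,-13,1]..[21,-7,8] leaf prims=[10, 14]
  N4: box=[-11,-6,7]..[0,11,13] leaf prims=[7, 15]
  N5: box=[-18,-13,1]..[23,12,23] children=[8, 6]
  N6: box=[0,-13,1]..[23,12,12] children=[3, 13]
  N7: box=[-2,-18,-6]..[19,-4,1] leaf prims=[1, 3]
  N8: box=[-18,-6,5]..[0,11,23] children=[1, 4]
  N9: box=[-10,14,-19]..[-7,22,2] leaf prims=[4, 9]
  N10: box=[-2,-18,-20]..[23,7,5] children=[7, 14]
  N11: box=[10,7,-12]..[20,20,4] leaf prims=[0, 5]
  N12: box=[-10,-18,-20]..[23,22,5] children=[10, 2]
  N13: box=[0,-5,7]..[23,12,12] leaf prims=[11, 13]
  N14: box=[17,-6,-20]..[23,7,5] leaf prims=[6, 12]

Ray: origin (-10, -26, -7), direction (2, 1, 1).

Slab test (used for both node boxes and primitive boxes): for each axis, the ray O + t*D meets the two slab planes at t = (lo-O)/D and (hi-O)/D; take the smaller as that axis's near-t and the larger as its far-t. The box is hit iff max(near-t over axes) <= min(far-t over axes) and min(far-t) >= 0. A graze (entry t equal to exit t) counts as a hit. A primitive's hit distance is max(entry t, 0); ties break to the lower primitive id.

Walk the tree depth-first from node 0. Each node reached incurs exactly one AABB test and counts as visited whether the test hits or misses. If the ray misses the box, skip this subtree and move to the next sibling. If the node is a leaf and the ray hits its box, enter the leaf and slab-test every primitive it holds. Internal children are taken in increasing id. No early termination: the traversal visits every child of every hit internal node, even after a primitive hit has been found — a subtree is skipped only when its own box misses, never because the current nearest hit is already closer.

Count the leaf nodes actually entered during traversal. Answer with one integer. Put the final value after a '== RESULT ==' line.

Walk:
N0 x:[-4,33/2] y:[8,48] z:[-13,30] -> hit [8,33/2], descend [5, 12]
  N5 x:[-4,33/2] y:[13,38] z:[8,30] -> hit [13,33/2], descend [6, 8]
    N6 x:[5,33/2] y:[13,38] z:[8,19] -> hit [13,33/2], descend [3, 13]
      N3 x:[21/2,31/2] y:[13,19] z:[8,15] -> hit [13,15] leaf, test {P10(miss), P14(miss)}
      N13 x:[5,33/2] y:[21,38] z:[14,19] -> miss, prune
    N8 x:[-4,5] y:[20,37] z:[12,30] -> miss, prune
  N12 x:[0,33/2] y:[8,48] z:[-13,12] -> hit [8,12], descend [2, 10]
    N2 x:[0,15] y:[33,48] z:[-12,11] -> miss, prune
    N10 x:[4,33/2] y:[8,33] z:[-13,12] -> hit [8,12], descend [7, 14]
      N7 x:[4,29/2] y:[8,22] z:[1,8] -> hit [8,8] leaf, test {P1(miss), P3(miss)}
      N14 x:[27/2,33/2] y:[20,33] z:[-13,12] -> miss, prune

Summary -> nodes [0, 5, 6, 3, 13, 8, 12, 2, 10, 7, 14]; box-tests=11; leaf-entries=2; first=miss

== RESULT ==
2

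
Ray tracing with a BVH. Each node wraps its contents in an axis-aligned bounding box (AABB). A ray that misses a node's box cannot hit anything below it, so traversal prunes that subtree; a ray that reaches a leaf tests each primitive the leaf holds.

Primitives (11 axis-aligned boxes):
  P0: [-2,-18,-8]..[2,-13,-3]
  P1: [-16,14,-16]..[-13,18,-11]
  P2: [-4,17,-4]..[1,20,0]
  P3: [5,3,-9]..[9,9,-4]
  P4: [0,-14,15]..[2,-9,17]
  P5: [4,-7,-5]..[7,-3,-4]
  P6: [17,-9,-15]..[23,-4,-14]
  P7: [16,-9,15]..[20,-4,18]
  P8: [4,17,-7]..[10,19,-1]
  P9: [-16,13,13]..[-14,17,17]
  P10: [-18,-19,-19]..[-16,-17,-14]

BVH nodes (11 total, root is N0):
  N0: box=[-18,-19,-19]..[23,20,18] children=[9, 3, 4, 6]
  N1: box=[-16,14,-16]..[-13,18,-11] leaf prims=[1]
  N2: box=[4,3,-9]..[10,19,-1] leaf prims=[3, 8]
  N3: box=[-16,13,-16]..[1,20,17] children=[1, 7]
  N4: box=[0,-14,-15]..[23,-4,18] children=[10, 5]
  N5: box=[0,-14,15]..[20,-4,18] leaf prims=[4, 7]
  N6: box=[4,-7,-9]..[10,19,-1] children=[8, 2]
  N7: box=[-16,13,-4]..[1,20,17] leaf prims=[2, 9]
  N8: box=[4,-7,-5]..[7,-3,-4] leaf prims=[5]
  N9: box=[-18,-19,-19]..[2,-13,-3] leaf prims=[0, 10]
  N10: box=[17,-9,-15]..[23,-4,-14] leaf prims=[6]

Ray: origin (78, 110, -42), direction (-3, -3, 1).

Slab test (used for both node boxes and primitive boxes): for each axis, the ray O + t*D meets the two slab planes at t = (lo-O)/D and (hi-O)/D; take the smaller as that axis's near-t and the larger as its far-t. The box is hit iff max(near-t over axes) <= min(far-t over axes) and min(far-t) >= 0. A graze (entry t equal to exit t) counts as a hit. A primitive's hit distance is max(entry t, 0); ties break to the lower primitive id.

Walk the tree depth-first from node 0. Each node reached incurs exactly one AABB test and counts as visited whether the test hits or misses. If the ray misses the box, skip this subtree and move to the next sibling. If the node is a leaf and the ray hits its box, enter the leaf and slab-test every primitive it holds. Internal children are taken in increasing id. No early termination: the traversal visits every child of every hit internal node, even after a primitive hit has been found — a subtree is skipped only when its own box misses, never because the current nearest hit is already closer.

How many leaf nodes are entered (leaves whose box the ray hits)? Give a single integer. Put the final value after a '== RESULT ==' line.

Traverse from the root:
N0 x:[55/3,32] y:[30,43] z:[23,60] -> hit [30,32], descend [3, 4, 6, 9]
  N3 x:[77/3,94/3] y:[30,97/3] z:[26,59] -> hit [30,94/3], descend [1, 7]
    N1 x:[91/3,94/3] y:[92/3,32] z:[26,31] -> hit [92/3,31] leaf, test {P1@t=92/3}
    N7 x:[77/3,94/3] y:[30,97/3] z:[38,59] -> miss, prune
  N4 x:[55/3,26] y:[38,124/3] z:[27,60] -> miss, prune
  N6 x:[68/3,74/3] y:[91/3,39] z:[33,41] -> miss, prune
  N9 x:[76/3,32] y:[41,43] z:[23,39] -> miss, prune

7 AABB tests over nodes [0, 3, 1, 7, 4, 6, 9]; 1 leaf entered; closest P1.

== RESULT ==
1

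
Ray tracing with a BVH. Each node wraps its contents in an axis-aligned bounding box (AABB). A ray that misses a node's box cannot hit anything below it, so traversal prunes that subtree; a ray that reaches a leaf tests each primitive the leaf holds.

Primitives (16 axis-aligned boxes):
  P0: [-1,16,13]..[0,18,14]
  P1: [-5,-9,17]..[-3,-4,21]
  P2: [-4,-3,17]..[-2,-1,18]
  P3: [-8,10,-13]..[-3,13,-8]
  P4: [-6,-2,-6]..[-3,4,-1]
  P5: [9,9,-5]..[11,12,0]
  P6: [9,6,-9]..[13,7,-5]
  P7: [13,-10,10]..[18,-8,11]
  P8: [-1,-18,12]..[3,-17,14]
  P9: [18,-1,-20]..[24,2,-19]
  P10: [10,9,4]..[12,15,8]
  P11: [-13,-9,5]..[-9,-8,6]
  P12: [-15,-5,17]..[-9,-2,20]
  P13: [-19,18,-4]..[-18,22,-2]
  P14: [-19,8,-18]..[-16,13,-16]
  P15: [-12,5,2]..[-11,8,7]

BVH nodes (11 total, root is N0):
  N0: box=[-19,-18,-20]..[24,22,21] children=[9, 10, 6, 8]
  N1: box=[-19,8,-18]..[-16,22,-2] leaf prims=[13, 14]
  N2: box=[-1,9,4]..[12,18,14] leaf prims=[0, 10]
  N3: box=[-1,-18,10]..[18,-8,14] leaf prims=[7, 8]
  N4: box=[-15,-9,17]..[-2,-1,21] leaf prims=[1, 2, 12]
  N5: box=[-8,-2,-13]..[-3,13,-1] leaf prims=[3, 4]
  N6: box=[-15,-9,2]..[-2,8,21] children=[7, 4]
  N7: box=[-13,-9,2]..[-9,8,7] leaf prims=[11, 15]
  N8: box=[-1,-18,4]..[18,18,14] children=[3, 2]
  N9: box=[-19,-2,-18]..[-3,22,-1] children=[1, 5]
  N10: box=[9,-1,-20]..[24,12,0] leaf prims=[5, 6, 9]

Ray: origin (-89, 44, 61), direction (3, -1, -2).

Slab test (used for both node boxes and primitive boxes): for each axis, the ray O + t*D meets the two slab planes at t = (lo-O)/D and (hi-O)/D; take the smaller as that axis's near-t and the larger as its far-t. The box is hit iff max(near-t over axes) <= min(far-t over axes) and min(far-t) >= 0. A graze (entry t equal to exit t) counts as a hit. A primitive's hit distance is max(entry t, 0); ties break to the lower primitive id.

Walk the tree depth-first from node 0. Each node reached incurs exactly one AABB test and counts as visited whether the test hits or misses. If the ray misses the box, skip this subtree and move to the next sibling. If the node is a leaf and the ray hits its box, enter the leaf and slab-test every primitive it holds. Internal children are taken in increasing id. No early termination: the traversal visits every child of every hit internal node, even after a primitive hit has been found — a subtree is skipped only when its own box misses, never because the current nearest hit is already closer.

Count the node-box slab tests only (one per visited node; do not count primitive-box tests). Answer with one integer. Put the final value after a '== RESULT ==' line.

Trace the traversal:
N0 x:[70/3,113/3] y:[22,62] z:[20,81/2] -> hit [70/3,113/3], descend [6, 8, 9, 10]
  N6 x:[74/3,29] y:[36,53] z:[20,59/2] -> miss, prune
  N8 x:[88/3,107/3] y:[26,62] z:[47/2,57/2] -> miss, prune
  N9 x:[70/3,86/3] y:[22,46] z:[31,79/2] -> miss, prune
  N10 x:[98/3,113/3] y:[32,45] z:[61/2,81/2] -> hit [98/3,113/3] leaf, test {P5@t=98/3, P6(miss), P9(miss)}

order=[0, 6, 8, 9, 10]  |boxes|=5  |leaves|=1  hit=P5

== RESULT ==
5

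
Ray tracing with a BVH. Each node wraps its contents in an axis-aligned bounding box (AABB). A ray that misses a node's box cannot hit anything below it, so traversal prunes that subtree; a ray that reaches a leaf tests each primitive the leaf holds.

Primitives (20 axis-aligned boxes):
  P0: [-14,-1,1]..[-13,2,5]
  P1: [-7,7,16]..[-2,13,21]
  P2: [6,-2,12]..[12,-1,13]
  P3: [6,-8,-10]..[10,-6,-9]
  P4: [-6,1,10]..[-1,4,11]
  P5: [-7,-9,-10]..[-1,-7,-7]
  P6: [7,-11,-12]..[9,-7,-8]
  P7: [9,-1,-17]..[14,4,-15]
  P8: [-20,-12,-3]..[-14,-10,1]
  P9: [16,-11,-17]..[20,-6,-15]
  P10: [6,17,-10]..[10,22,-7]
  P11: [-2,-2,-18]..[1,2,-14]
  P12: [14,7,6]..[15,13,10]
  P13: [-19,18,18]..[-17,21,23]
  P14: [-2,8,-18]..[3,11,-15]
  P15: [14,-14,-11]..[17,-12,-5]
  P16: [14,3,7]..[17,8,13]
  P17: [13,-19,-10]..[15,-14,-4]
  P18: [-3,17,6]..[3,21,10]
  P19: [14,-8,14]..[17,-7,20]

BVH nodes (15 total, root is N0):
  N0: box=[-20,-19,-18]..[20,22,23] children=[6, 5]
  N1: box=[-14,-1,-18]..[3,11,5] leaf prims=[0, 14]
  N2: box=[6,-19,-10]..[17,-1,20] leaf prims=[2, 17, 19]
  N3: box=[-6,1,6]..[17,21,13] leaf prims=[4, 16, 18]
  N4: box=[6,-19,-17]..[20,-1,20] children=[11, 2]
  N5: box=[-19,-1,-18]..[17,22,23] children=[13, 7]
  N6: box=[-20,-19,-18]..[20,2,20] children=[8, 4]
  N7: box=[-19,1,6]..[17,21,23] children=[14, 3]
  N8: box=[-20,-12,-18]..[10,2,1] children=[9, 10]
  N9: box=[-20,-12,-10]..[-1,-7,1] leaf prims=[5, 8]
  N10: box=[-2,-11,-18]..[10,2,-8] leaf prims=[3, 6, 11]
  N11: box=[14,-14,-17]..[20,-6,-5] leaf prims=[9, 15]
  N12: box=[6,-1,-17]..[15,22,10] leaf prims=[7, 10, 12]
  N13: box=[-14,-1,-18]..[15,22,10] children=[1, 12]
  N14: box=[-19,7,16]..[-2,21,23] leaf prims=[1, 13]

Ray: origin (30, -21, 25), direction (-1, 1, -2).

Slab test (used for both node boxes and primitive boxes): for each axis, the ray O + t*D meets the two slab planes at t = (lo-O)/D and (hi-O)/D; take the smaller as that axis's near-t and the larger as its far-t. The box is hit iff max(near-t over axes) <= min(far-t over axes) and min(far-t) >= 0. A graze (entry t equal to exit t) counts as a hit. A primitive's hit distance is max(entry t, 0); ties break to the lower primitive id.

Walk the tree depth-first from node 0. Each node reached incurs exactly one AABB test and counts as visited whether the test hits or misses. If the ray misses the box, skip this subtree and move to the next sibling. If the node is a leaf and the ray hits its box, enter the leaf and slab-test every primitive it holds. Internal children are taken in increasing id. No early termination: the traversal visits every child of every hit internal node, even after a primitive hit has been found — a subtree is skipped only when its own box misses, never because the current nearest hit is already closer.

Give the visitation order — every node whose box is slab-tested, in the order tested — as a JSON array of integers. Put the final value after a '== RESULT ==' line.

Walk:
N0 x:[10,50] y:[2,43] z:[1,43/2] -> hit [10,43/2], descend [5, 6]
  N5 x:[13,49] y:[20,43] z:[1,43/2] -> hit [20,43/2], descend [7, 13]
    N7 x:[13,49] y:[22,42] z:[1,19/2] -> miss, prune
    N13 x:[15,44] y:[20,43] z:[15/2,43/2] -> hit [20,43/2], descend [1, 12]
      N1 x:[27,44] y:[20,32] z:[10,43/2] -> miss, prune
      N12 x:[15,24] y:[20,43] z:[15/2,21] -> hit [20,21] leaf, test {P7@t=20, P10(miss), P12(miss)}
  N6 x:[10,50] y:[2,23] z:[5/2,43/2] -> hit [10,43/2], descend [4, 8]
    N4 x:[10,24] y:[2,20] z:[5/2,21] -> hit [10,20], descend [2, 11]
      N2 x:[13,24] y:[2,20] z:[5/2,35/2] -> hit [13,35/2] leaf, test {P2(miss), P17(miss), P19(miss)}
      N11 x:[10,16] y:[7,15] z:[15,21] -> hit [15,15] leaf, test {P9(miss), P15(miss)}
    N8 x:[20,50] y:[9,23] z:[12,43/2] -> hit [20,43/2], descend [9, 10]
      N9 x:[31,50] y:[9,14] z:[12,35/2] -> miss, prune
      N10 x:[20,32] y:[10,23] z:[33/2,43/2] -> hit [20,43/2] leaf, test {P3(miss), P6(miss), P11(miss)}

Visited [0, 5, 7, 13, 1, 12, 6, 4, 2, 11, 8, 9, 10]. Tests: 13 box, 4 leaf. Nearest: P7.

== RESULT ==
[0, 5, 7, 13, 1, 12, 6, 4, 2, 11, 8, 9, 10]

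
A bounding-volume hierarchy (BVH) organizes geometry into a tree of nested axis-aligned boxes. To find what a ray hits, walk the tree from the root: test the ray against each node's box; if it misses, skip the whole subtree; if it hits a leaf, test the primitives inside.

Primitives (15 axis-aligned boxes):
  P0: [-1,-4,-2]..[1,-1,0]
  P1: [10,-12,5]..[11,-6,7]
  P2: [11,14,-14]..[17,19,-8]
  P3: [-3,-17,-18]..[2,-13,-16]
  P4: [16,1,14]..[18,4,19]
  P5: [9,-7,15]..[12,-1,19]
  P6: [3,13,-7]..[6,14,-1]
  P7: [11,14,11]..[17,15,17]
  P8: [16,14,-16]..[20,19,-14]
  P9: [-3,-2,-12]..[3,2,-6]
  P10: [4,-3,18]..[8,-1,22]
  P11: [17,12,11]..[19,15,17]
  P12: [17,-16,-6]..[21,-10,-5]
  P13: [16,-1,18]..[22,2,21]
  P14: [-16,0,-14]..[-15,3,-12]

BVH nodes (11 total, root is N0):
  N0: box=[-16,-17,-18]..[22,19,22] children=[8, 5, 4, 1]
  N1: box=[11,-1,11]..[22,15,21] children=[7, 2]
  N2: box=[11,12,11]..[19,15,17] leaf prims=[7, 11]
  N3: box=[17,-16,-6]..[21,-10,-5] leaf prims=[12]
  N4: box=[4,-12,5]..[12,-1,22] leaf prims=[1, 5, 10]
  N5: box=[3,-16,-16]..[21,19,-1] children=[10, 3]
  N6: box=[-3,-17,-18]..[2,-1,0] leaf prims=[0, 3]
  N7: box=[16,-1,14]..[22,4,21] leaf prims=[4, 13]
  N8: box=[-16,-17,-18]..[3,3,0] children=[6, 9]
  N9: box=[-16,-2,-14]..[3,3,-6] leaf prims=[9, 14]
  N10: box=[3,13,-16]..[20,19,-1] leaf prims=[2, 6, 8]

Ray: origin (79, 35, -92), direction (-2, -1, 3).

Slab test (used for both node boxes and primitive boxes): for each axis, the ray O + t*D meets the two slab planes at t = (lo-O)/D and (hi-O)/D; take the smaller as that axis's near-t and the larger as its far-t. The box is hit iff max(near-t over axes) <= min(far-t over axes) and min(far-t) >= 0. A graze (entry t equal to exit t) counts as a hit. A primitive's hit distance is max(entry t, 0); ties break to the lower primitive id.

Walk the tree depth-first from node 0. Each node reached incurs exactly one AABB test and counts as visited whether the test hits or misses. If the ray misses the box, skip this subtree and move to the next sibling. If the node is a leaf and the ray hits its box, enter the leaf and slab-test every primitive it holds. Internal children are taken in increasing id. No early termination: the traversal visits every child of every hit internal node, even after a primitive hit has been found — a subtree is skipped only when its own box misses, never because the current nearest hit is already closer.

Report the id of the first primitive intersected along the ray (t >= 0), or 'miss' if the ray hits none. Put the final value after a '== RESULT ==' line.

Traverse from the root:
N0 x:[57/2,95/2] y:[16,52] z:[74/3,38] -> hit [57/2,38], descend [1, 4, 5, 8]
  N1 x:[57/2,34] y:[20,36] z:[103/3,113/3] -> miss, prune
  N4 x:[67/2,75/2] y:[36,47] z:[97/3,38] -> hit [36,75/2] leaf, test {P1(miss), P5(miss), P10@t=110/3}
  N5 x:[29,38] y:[16,51] z:[76/3,91/3] -> hit [29,91/3], descend [3, 10]
    N3 x:[29,31] y:[45,51] z:[86/3,29] -> miss, prune
    N10 x:[59/2,38] y:[16,22] z:[76/3,91/3] -> miss, prune
  N8 x:[38,95/2] y:[32,52] z:[74/3,92/3] -> miss, prune

Summary -> nodes [0, 1, 4, 5, 3, 10, 8]; box-tests=7; leaf-entries=1; first=P10

== RESULT ==
10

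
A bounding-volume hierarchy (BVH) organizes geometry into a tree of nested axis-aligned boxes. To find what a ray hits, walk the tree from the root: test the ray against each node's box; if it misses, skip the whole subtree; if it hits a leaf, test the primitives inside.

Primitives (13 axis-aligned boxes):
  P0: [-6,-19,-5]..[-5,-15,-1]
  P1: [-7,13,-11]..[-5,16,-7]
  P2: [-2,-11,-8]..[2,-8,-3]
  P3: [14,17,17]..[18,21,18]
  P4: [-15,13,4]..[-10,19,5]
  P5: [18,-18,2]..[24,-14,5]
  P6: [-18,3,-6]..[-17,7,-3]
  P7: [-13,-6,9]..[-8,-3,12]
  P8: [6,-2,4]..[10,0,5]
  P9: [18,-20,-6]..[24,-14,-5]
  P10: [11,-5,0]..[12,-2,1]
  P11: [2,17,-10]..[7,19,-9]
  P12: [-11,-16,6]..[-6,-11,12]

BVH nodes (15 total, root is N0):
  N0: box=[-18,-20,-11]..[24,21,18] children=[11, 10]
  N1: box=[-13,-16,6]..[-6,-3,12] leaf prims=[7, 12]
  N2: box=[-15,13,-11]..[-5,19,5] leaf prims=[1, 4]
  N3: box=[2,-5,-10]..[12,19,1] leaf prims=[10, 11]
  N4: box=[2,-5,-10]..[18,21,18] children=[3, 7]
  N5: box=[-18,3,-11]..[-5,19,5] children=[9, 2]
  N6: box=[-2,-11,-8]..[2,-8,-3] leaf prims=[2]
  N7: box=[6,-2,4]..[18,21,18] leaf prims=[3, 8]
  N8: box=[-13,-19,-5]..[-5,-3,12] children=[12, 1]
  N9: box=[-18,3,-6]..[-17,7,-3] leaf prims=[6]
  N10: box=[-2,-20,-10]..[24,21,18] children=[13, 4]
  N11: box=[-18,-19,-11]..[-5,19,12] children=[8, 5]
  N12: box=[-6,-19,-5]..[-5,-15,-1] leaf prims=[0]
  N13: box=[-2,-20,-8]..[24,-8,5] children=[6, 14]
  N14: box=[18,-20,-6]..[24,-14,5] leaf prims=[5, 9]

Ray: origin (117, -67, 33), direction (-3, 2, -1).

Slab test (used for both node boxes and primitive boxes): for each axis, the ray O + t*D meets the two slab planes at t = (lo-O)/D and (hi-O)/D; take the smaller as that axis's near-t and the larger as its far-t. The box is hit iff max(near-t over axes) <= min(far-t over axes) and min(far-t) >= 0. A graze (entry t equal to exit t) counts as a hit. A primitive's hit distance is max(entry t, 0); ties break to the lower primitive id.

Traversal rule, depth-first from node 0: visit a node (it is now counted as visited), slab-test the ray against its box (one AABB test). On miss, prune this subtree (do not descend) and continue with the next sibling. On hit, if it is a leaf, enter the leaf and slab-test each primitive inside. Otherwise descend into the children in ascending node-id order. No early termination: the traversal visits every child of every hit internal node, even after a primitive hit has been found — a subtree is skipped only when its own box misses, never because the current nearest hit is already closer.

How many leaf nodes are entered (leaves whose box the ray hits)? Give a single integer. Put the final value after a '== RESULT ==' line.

Trace the traversal:
N0 x:[31,45] y:[47/2,44] z:[15,44] -> hit [31,44], descend [10, 11]
  N10 x:[31,119/3] y:[47/2,44] z:[15,43] -> hit [31,119/3], descend [4, 13]
    N4 x:[33,115/3] y:[31,44] z:[15,43] -> hit [33,115/3], descend [3, 7]
      N3 x:[35,115/3] y:[31,43] z:[32,43] -> hit [35,115/3] leaf, test {P10(miss), P11(miss)}
      N7 x:[33,37] y:[65/2,44] z:[15,29] -> miss, prune
    N13 x:[31,119/3] y:[47/2,59/2] z:[28,41] -> miss, prune
  N11 x:[122/3,45] y:[24,43] z:[21,44] -> hit [122/3,43], descend [5, 8]
    N5 x:[122/3,45] y:[35,43] z:[28,44] -> hit [122/3,43], descend [2, 9]
      N2 x:[122/3,44] y:[40,43] z:[28,44] -> hit [122/3,43] leaf, test {P1@t=122/3, P4(miss)}
      N9 x:[134/3,45] y:[35,37] z:[36,39] -> miss, prune
    N8 x:[122/3,130/3] y:[24,32] z:[21,38] -> miss, prune

11 AABB tests over nodes [0, 10, 4, 3, 7, 13, 11, 5, 2, 9, 8]; 2 leaves entered; closest P1.

== RESULT ==
2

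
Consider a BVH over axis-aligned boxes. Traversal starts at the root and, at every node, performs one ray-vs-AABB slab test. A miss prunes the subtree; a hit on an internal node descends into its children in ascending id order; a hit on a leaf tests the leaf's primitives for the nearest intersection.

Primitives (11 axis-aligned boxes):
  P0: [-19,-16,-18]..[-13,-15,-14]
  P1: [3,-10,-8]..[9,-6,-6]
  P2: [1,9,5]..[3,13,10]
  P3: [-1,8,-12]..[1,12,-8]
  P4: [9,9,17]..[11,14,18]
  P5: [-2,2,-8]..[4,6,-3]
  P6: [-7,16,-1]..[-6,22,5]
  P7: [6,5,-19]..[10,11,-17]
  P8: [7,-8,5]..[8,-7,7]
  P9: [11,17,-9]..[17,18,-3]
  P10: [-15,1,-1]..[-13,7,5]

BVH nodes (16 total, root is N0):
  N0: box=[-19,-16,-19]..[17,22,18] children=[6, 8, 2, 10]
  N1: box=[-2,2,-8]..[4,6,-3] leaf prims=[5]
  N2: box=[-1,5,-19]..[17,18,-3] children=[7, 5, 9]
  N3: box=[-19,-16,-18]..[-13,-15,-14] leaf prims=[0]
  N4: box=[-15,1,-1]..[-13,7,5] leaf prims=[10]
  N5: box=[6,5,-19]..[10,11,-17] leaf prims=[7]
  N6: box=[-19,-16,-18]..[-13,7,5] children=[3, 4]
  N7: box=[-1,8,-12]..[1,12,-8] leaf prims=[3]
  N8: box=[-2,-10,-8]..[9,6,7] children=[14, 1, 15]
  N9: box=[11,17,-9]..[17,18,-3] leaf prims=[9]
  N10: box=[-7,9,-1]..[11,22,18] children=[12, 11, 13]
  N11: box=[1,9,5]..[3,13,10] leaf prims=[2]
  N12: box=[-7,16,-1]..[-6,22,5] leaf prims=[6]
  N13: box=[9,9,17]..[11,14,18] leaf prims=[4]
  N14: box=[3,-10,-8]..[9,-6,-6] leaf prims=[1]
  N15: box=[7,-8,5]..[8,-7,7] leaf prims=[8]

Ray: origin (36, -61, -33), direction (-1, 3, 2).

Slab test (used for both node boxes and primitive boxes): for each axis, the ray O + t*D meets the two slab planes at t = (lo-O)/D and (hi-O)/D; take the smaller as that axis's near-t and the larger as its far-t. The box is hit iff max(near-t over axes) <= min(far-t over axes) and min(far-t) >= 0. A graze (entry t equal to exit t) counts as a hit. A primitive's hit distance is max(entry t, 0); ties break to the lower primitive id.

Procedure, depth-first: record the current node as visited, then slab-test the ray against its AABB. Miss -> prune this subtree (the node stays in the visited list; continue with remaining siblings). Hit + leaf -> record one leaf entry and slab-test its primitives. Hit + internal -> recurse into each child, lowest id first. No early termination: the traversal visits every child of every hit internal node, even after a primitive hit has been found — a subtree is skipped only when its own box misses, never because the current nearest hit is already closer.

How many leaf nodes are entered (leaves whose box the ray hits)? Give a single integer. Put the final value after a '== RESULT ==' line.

Traverse from the root:
N0 x:[19,55] y:[15,83/3] z:[7,51/2] -> hit [19,51/2], descend [2, 6, 8, 10]
  N2 x:[19,37] y:[22,79/3] z:[7,15] -> miss, prune
  N6 x:[49,55] y:[15,68/3] z:[15/2,19] -> miss, prune
  N8 x:[27,38] y:[17,67/3] z:[25/2,20] -> miss, prune
  N10 x:[25,43] y:[70/3,83/3] z:[16,51/2] -> hit [25,51/2], descend [11, 12, 13]
    N11 x:[33,35] y:[70/3,74/3] z:[19,43/2] -> miss, prune
    N12 x:[42,43] y:[77/3,83/3] z:[16,19] -> miss, prune
    N13 x:[25,27] y:[70/3,25] z:[25,51/2] -> hit [25,25] leaf, test {P4@t=25}

Summary -> nodes [0, 2, 6, 8, 10, 11, 12, 13]; box-tests=8; leaf-entries=1; first=P4

== RESULT ==
1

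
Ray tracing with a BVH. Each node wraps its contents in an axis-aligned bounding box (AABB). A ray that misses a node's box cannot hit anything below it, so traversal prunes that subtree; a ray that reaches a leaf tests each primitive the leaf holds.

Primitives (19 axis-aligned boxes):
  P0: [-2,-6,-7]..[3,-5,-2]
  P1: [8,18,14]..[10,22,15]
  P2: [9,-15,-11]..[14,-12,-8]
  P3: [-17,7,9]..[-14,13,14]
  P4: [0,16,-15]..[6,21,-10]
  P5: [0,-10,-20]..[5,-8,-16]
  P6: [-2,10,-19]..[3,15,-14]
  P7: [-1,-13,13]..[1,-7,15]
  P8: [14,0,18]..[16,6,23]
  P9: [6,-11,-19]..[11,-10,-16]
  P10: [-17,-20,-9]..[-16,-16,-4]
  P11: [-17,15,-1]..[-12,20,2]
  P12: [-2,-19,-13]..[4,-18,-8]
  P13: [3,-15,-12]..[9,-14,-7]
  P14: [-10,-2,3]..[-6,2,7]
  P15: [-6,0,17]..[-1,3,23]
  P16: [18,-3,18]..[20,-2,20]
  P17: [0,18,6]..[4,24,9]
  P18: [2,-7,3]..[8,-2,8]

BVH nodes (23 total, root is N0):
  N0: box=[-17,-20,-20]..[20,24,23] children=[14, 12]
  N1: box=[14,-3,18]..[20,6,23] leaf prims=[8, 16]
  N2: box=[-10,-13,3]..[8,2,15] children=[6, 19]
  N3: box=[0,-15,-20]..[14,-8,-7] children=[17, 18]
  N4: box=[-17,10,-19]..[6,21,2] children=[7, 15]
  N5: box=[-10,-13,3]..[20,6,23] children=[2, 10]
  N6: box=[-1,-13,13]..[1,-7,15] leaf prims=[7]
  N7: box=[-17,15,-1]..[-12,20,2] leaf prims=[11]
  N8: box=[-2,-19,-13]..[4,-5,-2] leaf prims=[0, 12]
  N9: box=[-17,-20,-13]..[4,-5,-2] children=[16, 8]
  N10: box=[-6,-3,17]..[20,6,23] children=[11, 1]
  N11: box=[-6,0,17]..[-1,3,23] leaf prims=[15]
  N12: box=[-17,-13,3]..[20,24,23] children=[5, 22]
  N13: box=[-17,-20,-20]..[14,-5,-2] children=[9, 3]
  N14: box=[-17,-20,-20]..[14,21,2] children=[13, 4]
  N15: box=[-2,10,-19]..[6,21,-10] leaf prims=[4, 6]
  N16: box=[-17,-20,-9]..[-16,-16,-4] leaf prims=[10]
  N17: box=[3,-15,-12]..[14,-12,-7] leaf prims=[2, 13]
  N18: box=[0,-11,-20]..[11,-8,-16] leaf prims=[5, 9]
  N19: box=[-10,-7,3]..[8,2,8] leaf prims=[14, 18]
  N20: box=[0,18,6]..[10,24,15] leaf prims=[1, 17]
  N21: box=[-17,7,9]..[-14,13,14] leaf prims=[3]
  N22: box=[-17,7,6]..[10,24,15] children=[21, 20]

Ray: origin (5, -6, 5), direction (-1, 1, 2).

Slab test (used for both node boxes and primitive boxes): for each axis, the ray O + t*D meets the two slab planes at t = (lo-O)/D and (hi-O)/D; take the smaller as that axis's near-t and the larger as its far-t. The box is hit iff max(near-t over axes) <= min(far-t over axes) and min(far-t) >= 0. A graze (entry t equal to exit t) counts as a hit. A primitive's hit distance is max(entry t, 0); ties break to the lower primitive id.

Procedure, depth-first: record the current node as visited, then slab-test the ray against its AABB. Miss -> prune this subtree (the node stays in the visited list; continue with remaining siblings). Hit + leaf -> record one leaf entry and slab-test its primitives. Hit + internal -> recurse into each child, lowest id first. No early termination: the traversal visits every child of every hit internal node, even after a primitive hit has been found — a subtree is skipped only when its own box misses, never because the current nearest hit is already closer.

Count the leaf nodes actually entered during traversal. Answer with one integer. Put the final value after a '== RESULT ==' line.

Walk:
N0 x:[-15,22] y:[-14,30] z:[-25/2,9] -> hit [-25/2,9], descend [12, 14]
  N12 x:[-15,22] y:[-7,30] z:[-1,9] -> hit [-1,9], descend [5, 22]
    N5 x:[-15,15] y:[-7,12] z:[-1,9] -> hit [-1,9], descend [2, 10]
      N2 x:[-3,15] y:[-7,8] z:[-1,5] -> hit [-1,5], descend [6, 19]
        N6 x:[4,6] y:[-7,-1] z:[4,5] -> miss, prune
        N19 x:[-3,15] y:[-1,8] z:[-1,3/2] -> hit [-1,3/2] leaf, test {P14(miss), P18@t=0}
      N10 x:[-15,11] y:[3,12] z:[6,9] -> hit [6,9], descend [1, 11]
        N1 x:[-15,-9] y:[3,12] z:[13/2,9] -> miss, prune
        N11 x:[6,11] y:[6,9] z:[6,9] -> hit [6,9] leaf, test {P15@t=6}
    N22 x:[-5,22] y:[13,30] z:[1/2,5] -> miss, prune
  N14 x:[-9,22] y:[-14,27] z:[-25/2,-3/2] -> miss, prune

Summary -> nodes [0, 12, 5, 2, 6, 19, 10, 1, 11, 22, 14]; box-tests=11; leaf-entries=2; first=P18

== RESULT ==
2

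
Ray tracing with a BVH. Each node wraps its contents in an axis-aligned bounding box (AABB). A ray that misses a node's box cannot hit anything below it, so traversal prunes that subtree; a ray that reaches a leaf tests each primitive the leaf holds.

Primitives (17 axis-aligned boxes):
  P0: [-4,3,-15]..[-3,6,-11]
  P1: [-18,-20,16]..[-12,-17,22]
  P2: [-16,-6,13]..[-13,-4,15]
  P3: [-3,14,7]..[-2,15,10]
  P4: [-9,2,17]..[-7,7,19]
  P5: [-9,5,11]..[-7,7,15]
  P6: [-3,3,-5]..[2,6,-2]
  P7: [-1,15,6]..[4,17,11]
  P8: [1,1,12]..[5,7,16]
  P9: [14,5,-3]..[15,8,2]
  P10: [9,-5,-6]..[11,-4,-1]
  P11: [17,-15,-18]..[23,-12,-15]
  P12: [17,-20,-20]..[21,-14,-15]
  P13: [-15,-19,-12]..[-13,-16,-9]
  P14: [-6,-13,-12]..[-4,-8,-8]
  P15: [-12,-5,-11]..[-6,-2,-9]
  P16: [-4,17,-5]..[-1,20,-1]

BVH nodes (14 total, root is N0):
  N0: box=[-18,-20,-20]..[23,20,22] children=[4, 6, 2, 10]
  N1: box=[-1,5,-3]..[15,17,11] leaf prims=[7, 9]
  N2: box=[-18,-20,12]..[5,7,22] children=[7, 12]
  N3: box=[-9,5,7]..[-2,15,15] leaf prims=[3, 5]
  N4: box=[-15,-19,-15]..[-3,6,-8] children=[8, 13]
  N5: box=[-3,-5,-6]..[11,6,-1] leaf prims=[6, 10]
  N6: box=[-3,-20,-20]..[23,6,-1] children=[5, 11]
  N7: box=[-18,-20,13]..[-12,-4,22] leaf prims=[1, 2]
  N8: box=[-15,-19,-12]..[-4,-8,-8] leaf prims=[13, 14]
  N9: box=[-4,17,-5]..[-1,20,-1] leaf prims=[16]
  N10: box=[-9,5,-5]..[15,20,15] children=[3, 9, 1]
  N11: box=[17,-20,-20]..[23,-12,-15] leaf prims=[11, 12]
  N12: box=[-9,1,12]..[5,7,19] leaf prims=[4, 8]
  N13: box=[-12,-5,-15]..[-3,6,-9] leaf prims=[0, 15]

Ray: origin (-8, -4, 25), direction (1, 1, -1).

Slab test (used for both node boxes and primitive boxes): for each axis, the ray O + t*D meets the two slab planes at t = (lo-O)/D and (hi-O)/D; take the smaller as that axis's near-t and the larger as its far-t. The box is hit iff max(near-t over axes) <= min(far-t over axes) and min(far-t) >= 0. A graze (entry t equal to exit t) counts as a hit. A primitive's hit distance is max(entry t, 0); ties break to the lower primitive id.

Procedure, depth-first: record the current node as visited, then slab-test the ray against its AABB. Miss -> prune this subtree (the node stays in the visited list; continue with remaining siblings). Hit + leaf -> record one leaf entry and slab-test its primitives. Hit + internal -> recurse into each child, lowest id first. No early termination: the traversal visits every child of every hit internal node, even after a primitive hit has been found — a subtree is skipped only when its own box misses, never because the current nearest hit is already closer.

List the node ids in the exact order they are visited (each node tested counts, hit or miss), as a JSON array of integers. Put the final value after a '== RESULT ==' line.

Walk:
N0 x:[-10,31] y:[-16,24] z:[3,45] -> hit [3,24], descend [2, 4, 6, 10]
  N2 x:[-10,13] y:[-16,11] z:[3,13] -> hit [3,11], descend [7, 12]
    N7 x:[-10,-4] y:[-16,0] z:[3,12] -> miss, prune
    N12 x:[-1,13] y:[5,11] z:[6,13] -> hit [6,11] leaf, test {P4(miss), P8@t=9}
  N4 x:[-7,5] y:[-15,10] z:[33,40] -> miss, prune
  N6 x:[5,31] y:[-16,10] z:[26,45] -> miss, prune
  N10 x:[-1,23] y:[9,24] z:[10,30] -> hit [10,23], descend [1, 3, 9]
    N1 x:[7,23] y:[9,21] z:[14,28] -> hit [14,21] leaf, test {P7(miss), P9(miss)}
    N3 x:[-1,6] y:[9,19] z:[10,18] -> miss, prune
    N9 x:[4,7] y:[21,24] z:[26,30] -> miss, prune

order=[0, 2, 7, 12, 4, 6, 10, 1, 3, 9]  |boxes|=10  |leaves|=2  hit=P8

== RESULT ==
[0, 2, 7, 12, 4, 6, 10, 1, 3, 9]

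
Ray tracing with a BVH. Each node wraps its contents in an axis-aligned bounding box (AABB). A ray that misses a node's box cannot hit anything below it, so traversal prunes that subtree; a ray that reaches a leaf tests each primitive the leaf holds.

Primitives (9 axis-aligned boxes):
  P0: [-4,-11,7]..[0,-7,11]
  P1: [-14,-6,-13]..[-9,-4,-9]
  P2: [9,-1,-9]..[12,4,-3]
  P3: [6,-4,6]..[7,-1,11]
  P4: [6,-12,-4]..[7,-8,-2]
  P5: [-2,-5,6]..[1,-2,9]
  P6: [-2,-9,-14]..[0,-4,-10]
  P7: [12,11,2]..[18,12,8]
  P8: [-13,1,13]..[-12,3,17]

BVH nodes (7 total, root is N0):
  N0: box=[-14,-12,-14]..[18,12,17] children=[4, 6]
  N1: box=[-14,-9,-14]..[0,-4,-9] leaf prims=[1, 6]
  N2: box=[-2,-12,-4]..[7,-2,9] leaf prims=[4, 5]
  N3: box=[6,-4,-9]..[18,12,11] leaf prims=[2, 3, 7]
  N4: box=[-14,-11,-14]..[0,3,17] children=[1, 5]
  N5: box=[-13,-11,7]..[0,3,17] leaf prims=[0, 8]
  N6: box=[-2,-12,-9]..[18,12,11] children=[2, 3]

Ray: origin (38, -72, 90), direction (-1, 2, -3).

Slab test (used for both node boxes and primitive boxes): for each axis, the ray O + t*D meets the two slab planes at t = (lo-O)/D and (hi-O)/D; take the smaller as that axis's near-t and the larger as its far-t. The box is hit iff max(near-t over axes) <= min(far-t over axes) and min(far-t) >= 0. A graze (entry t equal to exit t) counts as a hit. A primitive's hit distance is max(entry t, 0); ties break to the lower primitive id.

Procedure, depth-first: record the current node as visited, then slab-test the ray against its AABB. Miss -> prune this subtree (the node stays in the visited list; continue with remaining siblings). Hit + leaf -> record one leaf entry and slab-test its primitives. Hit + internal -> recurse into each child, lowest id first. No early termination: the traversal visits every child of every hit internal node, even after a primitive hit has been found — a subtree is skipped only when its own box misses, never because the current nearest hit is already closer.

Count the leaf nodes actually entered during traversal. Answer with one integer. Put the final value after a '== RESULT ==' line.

Traverse from the root:
N0 x:[20,52] y:[30,42] z:[73/3,104/3] -> hit [30,104/3], descend [4, 6]
  N4 x:[38,52] y:[61/2,75/2] z:[73/3,104/3] -> miss, prune
  N6 x:[20,40] y:[30,42] z:[79/3,33] -> hit [30,33], descend [2, 3]
    N2 x:[31,40] y:[30,35] z:[27,94/3] -> hit [31,94/3] leaf, test {P4@t=31, P5(miss)}
    N3 x:[20,32] y:[34,42] z:[79/3,33] -> miss, prune

5 AABB tests over nodes [0, 4, 6, 2, 3]; 1 leaf entered; closest P4.

== RESULT ==
1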